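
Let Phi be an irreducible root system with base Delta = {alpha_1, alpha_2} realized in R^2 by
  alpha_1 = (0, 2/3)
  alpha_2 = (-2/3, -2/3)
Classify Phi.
Compute the Cartan integers a_ij = 2(alpha_i, alpha_j)/(alpha_j, alpha_j); the resulting 2x2 Cartan matrix is
[[2, -1], [-2, 2]].
The roots have two lengths (squared-length ratio 2:1); the short ones are alpha_{1}. The associated Dynkin diagram is a chain of 2 nodes with a double edge at one end; the terminal node there is the unique short simple root (B_2), so the type is B_2 (the algebra so(5)).

B_2 (so(5))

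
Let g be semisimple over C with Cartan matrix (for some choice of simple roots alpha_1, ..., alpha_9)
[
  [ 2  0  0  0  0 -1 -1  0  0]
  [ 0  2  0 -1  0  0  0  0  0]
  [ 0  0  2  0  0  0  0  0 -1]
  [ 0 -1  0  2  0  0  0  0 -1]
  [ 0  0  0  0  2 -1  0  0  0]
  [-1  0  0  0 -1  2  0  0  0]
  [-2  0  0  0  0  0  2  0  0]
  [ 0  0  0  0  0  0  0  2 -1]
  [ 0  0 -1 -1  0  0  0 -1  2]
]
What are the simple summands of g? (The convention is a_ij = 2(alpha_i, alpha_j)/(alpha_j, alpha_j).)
The diagram associated to this matrix has two connected components: the simple roots {alpha_1, alpha_5, alpha_6, alpha_7} form a chain of 4 nodes with a double edge at one end; the terminal node there is the unique long simple root (C_4), and {alpha_2, alpha_3, alpha_4, alpha_8, alpha_9} form a chain of 3 nodes with a fork of two nodes at one end (D_5). A semisimple Lie algebra decomposes uniquely as the direct sum of simple ideals, one per connected component of its Dynkin diagram, so g ≅ C_4 ⊕ D_5 (dimension 36 + 45 = 81).

type C_4 ⊕ type D_5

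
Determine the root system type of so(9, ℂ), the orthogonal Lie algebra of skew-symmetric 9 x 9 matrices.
This is so(9) with 9 odd, which has dimension 9(9-1)/2 = 36 and rank (9-1)/2 = 4. In the classification of classical Lie algebras, the orthogonal algebra so(2n+1) in an odd number of variables has type B_n; here n = 4, so the Dynkin diagram is a chain of 4 nodes with a double edge at one end; the terminal node there is the unique short simple root (B_4). Hence the type is B_4.

B4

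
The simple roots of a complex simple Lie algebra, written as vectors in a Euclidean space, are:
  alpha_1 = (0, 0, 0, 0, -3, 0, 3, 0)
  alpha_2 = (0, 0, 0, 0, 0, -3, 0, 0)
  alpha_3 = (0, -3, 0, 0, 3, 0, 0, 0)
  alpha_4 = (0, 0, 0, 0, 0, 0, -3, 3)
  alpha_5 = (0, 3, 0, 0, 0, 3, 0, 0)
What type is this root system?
B_5

Compute the Cartan integers a_ij = 2(alpha_i, alpha_j)/(alpha_j, alpha_j); the resulting 5x5 Cartan matrix is
[[2, 0, -1, -1, 0], [0, 2, 0, 0, -1], [-1, 0, 2, 0, -1], [-1, 0, 0, 2, 0], [0, -2, -1, 0, 2]].
The roots have two lengths (squared-length ratio 2:1); the short ones are alpha_{2}. The associated Dynkin diagram is a chain of 5 nodes with a double edge at one end; the terminal node there is the unique short simple root (B_5), so the type is B_5 (the algebra so(11)).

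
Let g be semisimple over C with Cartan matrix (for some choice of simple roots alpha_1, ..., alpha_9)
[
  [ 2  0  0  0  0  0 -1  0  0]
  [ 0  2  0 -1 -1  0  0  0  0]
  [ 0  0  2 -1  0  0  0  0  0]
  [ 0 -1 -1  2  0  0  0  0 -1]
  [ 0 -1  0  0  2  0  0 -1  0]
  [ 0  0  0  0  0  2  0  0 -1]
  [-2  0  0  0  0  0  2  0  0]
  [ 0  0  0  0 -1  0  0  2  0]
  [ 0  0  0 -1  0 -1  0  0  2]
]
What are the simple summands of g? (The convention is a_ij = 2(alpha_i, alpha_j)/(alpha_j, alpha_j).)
The diagram associated to this matrix has two connected components: the simple roots {alpha_1, alpha_7} form a chain of 2 nodes with a double edge at one end; the terminal node there is the unique short simple root (B_2), and {alpha_2, alpha_3, alpha_4, alpha_5, alpha_6, alpha_8, alpha_9} form a chain of 6 nodes with one extra node attached to the third node from one end (E_7). A semisimple Lie algebra decomposes uniquely as the direct sum of simple ideals, one per connected component of its Dynkin diagram, so g ≅ B_2 ⊕ E_7 (dimension 10 + 133 = 143).

type B_2 ⊕ type E_7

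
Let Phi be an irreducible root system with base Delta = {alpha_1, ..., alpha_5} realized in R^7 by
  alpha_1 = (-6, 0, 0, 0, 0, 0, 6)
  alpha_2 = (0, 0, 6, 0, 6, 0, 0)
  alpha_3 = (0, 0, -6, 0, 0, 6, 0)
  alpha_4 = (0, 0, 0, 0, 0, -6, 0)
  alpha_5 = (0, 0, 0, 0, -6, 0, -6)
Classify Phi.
Compute the Cartan integers a_ij = 2(alpha_i, alpha_j)/(alpha_j, alpha_j); the resulting 5x5 Cartan matrix is
[[2, 0, 0, 0, -1], [0, 2, -1, 0, -1], [0, -1, 2, -2, 0], [0, 0, -1, 2, 0], [-1, -1, 0, 0, 2]].
The roots have two lengths (squared-length ratio 2:1); the short ones are alpha_{4}. The associated Dynkin diagram is a chain of 5 nodes with a double edge at one end; the terminal node there is the unique short simple root (B_5), so the type is B_5 (the algebra so(11)).

B5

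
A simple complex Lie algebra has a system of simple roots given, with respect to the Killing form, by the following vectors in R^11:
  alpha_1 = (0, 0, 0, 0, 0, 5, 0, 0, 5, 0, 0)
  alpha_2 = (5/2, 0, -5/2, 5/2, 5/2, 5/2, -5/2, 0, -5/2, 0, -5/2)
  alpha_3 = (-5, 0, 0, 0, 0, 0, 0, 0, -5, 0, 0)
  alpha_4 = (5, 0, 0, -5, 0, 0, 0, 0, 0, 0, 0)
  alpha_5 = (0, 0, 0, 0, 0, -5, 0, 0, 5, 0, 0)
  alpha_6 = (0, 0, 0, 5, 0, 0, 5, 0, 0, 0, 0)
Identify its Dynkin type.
E_6

Compute the Cartan integers a_ij = 2(alpha_i, alpha_j)/(alpha_j, alpha_j); the resulting 6x6 Cartan matrix is
[[2, 0, -1, 0, 0, 0], [0, 2, 0, 0, -1, 0], [-1, 0, 2, -1, -1, 0], [0, 0, -1, 2, 0, -1], [0, -1, -1, 0, 2, 0], [0, 0, 0, -1, 0, 2]].
All simple roots have the same length, so the diagram is simply laced. The associated Dynkin diagram is a chain of 5 nodes with one extra node attached to the third node from one end (E_6), so the type is E_6.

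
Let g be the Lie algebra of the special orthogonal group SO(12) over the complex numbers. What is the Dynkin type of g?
This is so(12) with 12 even, which has dimension 12(12-1)/2 = 66 and rank 12/2 = 6. In the classification of classical Lie algebras, the orthogonal algebra so(2n) in an even number of variables has type D_n; here n = 6, so the Dynkin diagram is a chain of 4 nodes with a fork of two nodes at one end (D_6). Hence the type is D_6.

D_6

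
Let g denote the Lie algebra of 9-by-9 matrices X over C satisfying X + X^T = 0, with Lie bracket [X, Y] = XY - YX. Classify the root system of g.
This is so(9) with 9 odd, which has dimension 9(9-1)/2 = 36 and rank (9-1)/2 = 4. In the classification of classical Lie algebras, the orthogonal algebra so(2n+1) in an odd number of variables has type B_n; here n = 4, so the Dynkin diagram is a chain of 4 nodes with a double edge at one end; the terminal node there is the unique short simple root (B_4). Hence the type is B_4.

B4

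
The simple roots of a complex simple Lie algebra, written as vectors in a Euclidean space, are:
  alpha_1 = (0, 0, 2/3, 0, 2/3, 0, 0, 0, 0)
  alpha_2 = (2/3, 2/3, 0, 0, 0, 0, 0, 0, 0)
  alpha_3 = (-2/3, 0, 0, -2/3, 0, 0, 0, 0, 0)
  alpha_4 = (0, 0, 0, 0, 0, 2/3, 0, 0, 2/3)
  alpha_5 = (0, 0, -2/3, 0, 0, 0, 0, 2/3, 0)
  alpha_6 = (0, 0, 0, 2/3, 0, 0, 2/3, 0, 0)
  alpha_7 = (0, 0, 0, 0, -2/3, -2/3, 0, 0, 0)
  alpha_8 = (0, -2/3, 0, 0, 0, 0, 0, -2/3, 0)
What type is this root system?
Compute the Cartan integers a_ij = 2(alpha_i, alpha_j)/(alpha_j, alpha_j); the resulting 8x8 Cartan matrix is
[[2, 0, 0, 0, -1, 0, -1, 0], [0, 2, -1, 0, 0, 0, 0, -1], [0, -1, 2, 0, 0, -1, 0, 0], [0, 0, 0, 2, 0, 0, -1, 0], [-1, 0, 0, 0, 2, 0, 0, -1], [0, 0, -1, 0, 0, 2, 0, 0], [-1, 0, 0, -1, 0, 0, 2, 0], [0, -1, 0, 0, -1, 0, 0, 2]].
All simple roots have the same length, so the diagram is simply laced. The associated Dynkin diagram is a chain of 8 nodes with single edges (A_8), so the type is A_8 (the algebra sl(9)).

A_8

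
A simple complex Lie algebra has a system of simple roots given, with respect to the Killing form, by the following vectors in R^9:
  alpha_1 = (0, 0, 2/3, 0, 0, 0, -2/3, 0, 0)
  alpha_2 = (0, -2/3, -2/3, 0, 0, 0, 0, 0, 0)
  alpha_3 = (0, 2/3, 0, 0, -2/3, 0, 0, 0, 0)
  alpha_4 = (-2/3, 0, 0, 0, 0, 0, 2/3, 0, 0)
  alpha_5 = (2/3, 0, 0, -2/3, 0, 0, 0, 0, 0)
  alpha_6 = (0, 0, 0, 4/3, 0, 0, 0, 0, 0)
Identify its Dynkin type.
C_6 (sp(12))

Compute the Cartan integers a_ij = 2(alpha_i, alpha_j)/(alpha_j, alpha_j); the resulting 6x6 Cartan matrix is
[[2, -1, 0, -1, 0, 0], [-1, 2, -1, 0, 0, 0], [0, -1, 2, 0, 0, 0], [-1, 0, 0, 2, -1, 0], [0, 0, 0, -1, 2, -1], [0, 0, 0, 0, -2, 2]].
The roots have two lengths (squared-length ratio 2:1); the short ones are alpha_{1,2,3,4,5}. The associated Dynkin diagram is a chain of 6 nodes with a double edge at one end; the terminal node there is the unique long simple root (C_6), so the type is C_6 (the algebra sp(12)).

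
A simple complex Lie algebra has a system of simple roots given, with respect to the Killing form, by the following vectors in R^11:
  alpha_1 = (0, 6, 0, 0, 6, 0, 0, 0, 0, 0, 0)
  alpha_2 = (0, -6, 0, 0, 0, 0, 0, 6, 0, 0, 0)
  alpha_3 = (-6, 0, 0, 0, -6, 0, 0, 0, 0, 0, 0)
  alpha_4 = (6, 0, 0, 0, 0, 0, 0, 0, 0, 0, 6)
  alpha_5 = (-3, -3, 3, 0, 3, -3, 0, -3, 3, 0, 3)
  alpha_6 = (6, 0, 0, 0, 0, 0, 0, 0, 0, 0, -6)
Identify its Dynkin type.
type E_6

Compute the Cartan integers a_ij = 2(alpha_i, alpha_j)/(alpha_j, alpha_j); the resulting 6x6 Cartan matrix is
[[2, -1, -1, 0, 0, 0], [-1, 2, 0, 0, 0, 0], [-1, 0, 2, -1, 0, -1], [0, 0, -1, 2, 0, 0], [0, 0, 0, 0, 2, -1], [0, 0, -1, 0, -1, 2]].
All simple roots have the same length, so the diagram is simply laced. The associated Dynkin diagram is a chain of 5 nodes with one extra node attached to the third node from one end (E_6), so the type is E_6.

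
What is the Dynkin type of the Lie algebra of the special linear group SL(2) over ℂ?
This is sl(2), which has dimension 2^2 - 1 = 3 and rank 2 - 1 = 1 (a Cartan subalgebra is the diagonal traceless matrices). In the classification of classical Lie algebras, the special linear algebra sl(n+1) has type A_n; here n = 1, so the Dynkin diagram is a chain of 1 nodes with single edges (A_1). Hence the type is A_1.

A1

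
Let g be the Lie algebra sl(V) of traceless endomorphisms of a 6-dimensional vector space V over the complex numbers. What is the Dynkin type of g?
This is sl(6), which has dimension 6^2 - 1 = 35 and rank 6 - 1 = 5 (a Cartan subalgebra is the diagonal traceless matrices). In the classification of classical Lie algebras, the special linear algebra sl(n+1) has type A_n; here n = 5, so the Dynkin diagram is a chain of 5 nodes with single edges (A_5). Hence the type is A_5.

type A_5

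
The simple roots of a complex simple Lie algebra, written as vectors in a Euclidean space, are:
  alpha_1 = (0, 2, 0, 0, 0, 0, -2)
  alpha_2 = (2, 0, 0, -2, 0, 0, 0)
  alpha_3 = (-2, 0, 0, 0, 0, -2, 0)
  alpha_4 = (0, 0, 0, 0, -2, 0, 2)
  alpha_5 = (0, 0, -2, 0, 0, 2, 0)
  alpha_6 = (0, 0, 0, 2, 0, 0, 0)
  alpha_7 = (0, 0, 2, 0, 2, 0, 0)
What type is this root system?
type B_7

Compute the Cartan integers a_ij = 2(alpha_i, alpha_j)/(alpha_j, alpha_j); the resulting 7x7 Cartan matrix is
[[2, 0, 0, -1, 0, 0, 0], [0, 2, -1, 0, 0, -2, 0], [0, -1, 2, 0, -1, 0, 0], [-1, 0, 0, 2, 0, 0, -1], [0, 0, -1, 0, 2, 0, -1], [0, -1, 0, 0, 0, 2, 0], [0, 0, 0, -1, -1, 0, 2]].
The roots have two lengths (squared-length ratio 2:1); the short ones are alpha_{6}. The associated Dynkin diagram is a chain of 7 nodes with a double edge at one end; the terminal node there is the unique short simple root (B_7), so the type is B_7 (the algebra so(15)).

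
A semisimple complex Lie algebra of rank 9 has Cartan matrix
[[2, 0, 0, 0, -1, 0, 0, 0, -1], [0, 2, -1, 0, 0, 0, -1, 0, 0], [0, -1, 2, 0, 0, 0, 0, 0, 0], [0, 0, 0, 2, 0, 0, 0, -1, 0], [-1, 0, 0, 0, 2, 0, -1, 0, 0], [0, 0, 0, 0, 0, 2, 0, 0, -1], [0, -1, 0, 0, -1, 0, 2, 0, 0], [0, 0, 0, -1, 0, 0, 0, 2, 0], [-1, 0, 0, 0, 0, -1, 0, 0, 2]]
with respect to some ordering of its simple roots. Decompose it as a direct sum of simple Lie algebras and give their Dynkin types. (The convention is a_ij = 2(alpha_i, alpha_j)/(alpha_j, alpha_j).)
The diagram associated to this matrix has two connected components: the simple roots {alpha_4, alpha_8} form a chain of 2 nodes with single edges (A_2), and {alpha_1, alpha_2, alpha_3, alpha_5, alpha_6, alpha_7, alpha_9} form a chain of 7 nodes with single edges (A_7). A semisimple Lie algebra decomposes uniquely as the direct sum of simple ideals, one per connected component of its Dynkin diagram, so g ≅ A_2 ⊕ A_7 (dimension 8 + 63 = 71).

A2 + A7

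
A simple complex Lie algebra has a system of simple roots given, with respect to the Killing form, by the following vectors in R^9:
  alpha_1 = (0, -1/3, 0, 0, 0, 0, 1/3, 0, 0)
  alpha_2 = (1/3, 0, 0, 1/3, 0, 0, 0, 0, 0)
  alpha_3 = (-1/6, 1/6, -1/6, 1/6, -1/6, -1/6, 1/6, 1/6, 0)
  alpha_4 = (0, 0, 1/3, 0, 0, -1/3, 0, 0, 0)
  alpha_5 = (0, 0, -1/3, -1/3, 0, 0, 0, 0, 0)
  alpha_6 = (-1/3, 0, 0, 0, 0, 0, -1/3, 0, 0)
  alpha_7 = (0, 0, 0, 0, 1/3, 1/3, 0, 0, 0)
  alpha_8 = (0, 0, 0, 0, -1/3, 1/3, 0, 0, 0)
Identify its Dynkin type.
E8

Compute the Cartan integers a_ij = 2(alpha_i, alpha_j)/(alpha_j, alpha_j); the resulting 8x8 Cartan matrix is
[[2, 0, 0, 0, 0, -1, 0, 0], [0, 2, 0, 0, -1, -1, 0, 0], [0, 0, 2, 0, 0, 0, -1, 0], [0, 0, 0, 2, -1, 0, -1, -1], [0, -1, 0, -1, 2, 0, 0, 0], [-1, -1, 0, 0, 0, 2, 0, 0], [0, 0, -1, -1, 0, 0, 2, 0], [0, 0, 0, -1, 0, 0, 0, 2]].
All simple roots have the same length, so the diagram is simply laced. The associated Dynkin diagram is a chain of 7 nodes with one extra node attached to the third node from one end (E_8), so the type is E_8.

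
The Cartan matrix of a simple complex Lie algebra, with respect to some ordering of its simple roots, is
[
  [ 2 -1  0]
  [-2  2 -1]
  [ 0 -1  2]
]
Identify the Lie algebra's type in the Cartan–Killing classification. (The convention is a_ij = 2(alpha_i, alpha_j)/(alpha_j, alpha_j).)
The matrix has rank 3 with 2's on the diagonal. Reading the off-diagonal entries as Dynkin edges (a single edge where a_ij = a_ji = -1; a double or triple edge where a_ij * a_ji = 2 or 3), the diagram is a chain of 3 nodes with a double edge at one end; the terminal node there is the unique short simple root (B_3). One simple-root ordering that puts it in standard form is (alpha_3, alpha_2, alpha_1). So the algebra is type B_3, i.e. so(7).

type B_3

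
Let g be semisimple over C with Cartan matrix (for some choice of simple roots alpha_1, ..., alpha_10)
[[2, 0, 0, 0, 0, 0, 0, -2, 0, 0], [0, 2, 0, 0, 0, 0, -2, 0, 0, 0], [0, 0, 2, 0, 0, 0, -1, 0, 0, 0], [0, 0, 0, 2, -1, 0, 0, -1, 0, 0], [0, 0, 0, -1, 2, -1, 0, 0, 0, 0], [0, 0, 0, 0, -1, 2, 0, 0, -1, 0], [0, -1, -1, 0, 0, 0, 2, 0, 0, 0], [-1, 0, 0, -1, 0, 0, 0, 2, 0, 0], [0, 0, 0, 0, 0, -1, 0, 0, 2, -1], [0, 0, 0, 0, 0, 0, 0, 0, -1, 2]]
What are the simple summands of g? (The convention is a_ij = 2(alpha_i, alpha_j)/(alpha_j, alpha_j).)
type C_3 + type C_7

The diagram associated to this matrix has two connected components: the simple roots {alpha_2, alpha_3, alpha_7} form a chain of 3 nodes with a double edge at one end; the terminal node there is the unique long simple root (C_3), and {alpha_1, alpha_4, alpha_5, alpha_6, alpha_8, alpha_9, alpha_10} form a chain of 7 nodes with a double edge at one end; the terminal node there is the unique long simple root (C_7). A semisimple Lie algebra decomposes uniquely as the direct sum of simple ideals, one per connected component of its Dynkin diagram, so g ≅ C_3 ⊕ C_7 (dimension 21 + 105 = 126).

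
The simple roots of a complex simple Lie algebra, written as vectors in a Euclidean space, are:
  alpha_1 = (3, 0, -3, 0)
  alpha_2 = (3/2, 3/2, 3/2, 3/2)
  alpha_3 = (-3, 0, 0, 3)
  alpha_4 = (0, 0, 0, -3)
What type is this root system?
type F_4

Compute the Cartan integers a_ij = 2(alpha_i, alpha_j)/(alpha_j, alpha_j); the resulting 4x4 Cartan matrix is
[[2, 0, -1, 0], [0, 2, 0, -1], [-1, 0, 2, -2], [0, -1, -1, 2]].
The roots have two lengths (squared-length ratio 2:1); the short ones are alpha_{2,4}. The associated Dynkin diagram is a chain of 4 nodes with a double edge between the middle two (F_4), so the type is F_4.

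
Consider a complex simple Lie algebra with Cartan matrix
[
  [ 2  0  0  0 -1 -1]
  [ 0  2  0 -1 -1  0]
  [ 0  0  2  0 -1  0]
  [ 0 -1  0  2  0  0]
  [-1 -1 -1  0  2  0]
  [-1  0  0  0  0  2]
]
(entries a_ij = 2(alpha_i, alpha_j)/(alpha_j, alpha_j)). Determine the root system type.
The matrix has rank 6 with 2's on the diagonal. Reading the off-diagonal entries as Dynkin edges (a single edge where a_ij = a_ji = -1; a double or triple edge where a_ij * a_ji = 2 or 3), the diagram is a chain of 5 nodes with one extra node attached to the third node from one end (E_6). One simple-root ordering that puts it in standard form is (alpha_4, alpha_3, alpha_2, alpha_5, alpha_1, alpha_6). So the algebra is type E_6.

E6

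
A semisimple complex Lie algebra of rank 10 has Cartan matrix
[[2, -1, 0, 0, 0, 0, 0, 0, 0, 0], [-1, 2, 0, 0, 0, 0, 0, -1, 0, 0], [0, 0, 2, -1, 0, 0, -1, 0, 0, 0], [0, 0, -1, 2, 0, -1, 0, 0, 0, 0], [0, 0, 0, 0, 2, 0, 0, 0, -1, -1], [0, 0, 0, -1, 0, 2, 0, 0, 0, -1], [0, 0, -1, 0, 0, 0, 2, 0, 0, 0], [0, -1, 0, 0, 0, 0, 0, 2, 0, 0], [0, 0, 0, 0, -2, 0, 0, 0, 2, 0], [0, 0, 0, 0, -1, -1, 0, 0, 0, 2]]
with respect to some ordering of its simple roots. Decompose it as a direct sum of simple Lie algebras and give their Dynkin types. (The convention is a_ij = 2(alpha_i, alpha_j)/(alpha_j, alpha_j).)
A_3 ⊕ C_7

The diagram associated to this matrix has two connected components: the simple roots {alpha_1, alpha_2, alpha_8} form a chain of 3 nodes with single edges (A_3), and {alpha_3, alpha_4, alpha_5, alpha_6, alpha_7, alpha_9, alpha_10} form a chain of 7 nodes with a double edge at one end; the terminal node there is the unique long simple root (C_7). A semisimple Lie algebra decomposes uniquely as the direct sum of simple ideals, one per connected component of its Dynkin diagram, so g ≅ A_3 ⊕ C_7 (dimension 15 + 105 = 120).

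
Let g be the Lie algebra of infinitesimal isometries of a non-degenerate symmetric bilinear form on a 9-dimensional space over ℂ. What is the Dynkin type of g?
B4

This is so(9) with 9 odd, which has dimension 9(9-1)/2 = 36 and rank (9-1)/2 = 4. In the classification of classical Lie algebras, the orthogonal algebra so(2n+1) in an odd number of variables has type B_n; here n = 4, so the Dynkin diagram is a chain of 4 nodes with a double edge at one end; the terminal node there is the unique short simple root (B_4). Hence the type is B_4.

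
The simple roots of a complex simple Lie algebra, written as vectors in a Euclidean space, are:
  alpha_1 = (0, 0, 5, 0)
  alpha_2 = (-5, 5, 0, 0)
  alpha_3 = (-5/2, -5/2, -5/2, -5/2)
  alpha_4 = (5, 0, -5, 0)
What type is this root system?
F4

Compute the Cartan integers a_ij = 2(alpha_i, alpha_j)/(alpha_j, alpha_j); the resulting 4x4 Cartan matrix is
[[2, 0, -1, -1], [0, 2, 0, -1], [-1, 0, 2, 0], [-2, -1, 0, 2]].
The roots have two lengths (squared-length ratio 2:1); the short ones are alpha_{1,3}. The associated Dynkin diagram is a chain of 4 nodes with a double edge between the middle two (F_4), so the type is F_4.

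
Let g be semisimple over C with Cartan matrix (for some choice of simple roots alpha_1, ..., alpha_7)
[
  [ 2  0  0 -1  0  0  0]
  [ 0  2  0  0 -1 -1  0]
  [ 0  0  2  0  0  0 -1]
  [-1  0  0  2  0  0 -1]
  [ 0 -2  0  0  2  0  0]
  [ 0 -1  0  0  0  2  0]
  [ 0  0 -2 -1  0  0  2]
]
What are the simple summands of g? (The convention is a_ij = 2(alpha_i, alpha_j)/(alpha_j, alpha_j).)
B4 + C3

The diagram associated to this matrix has two connected components: the simple roots {alpha_1, alpha_3, alpha_4, alpha_7} form a chain of 4 nodes with a double edge at one end; the terminal node there is the unique short simple root (B_4), and {alpha_2, alpha_5, alpha_6} form a chain of 3 nodes with a double edge at one end; the terminal node there is the unique long simple root (C_3). A semisimple Lie algebra decomposes uniquely as the direct sum of simple ideals, one per connected component of its Dynkin diagram, so g ≅ B_4 ⊕ C_3 (dimension 36 + 21 = 57).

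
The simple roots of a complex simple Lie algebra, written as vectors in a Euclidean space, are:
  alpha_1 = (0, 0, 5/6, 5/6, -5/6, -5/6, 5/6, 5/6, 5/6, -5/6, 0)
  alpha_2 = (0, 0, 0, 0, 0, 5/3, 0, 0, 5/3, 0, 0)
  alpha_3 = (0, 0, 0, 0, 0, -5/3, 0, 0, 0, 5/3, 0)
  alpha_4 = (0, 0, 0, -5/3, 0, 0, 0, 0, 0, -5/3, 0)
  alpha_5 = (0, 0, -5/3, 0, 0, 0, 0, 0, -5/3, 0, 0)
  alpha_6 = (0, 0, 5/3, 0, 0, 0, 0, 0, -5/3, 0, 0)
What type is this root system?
E_6

Compute the Cartan integers a_ij = 2(alpha_i, alpha_j)/(alpha_j, alpha_j); the resulting 6x6 Cartan matrix is
[[2, 0, 0, 0, -1, 0], [0, 2, -1, 0, -1, -1], [0, -1, 2, -1, 0, 0], [0, 0, -1, 2, 0, 0], [-1, -1, 0, 0, 2, 0], [0, -1, 0, 0, 0, 2]].
All simple roots have the same length, so the diagram is simply laced. The associated Dynkin diagram is a chain of 5 nodes with one extra node attached to the third node from one end (E_6), so the type is E_6.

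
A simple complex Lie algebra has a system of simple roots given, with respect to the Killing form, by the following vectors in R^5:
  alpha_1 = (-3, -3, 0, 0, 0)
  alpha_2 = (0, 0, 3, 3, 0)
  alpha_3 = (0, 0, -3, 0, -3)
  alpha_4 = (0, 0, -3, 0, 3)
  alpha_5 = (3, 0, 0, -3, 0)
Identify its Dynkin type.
Compute the Cartan integers a_ij = 2(alpha_i, alpha_j)/(alpha_j, alpha_j); the resulting 5x5 Cartan matrix is
[[2, 0, 0, 0, -1], [0, 2, -1, -1, -1], [0, -1, 2, 0, 0], [0, -1, 0, 2, 0], [-1, -1, 0, 0, 2]].
All simple roots have the same length, so the diagram is simply laced. The associated Dynkin diagram is a chain of 3 nodes with a fork of two nodes at one end (D_5), so the type is D_5 (the algebra so(10)).

D_5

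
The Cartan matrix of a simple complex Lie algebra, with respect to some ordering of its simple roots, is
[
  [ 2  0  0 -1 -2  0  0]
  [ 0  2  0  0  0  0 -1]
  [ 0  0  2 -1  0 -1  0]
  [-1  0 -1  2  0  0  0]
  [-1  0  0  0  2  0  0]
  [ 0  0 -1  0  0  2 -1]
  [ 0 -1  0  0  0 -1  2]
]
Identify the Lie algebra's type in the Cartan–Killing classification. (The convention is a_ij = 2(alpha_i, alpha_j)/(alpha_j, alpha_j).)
The matrix has rank 7 with 2's on the diagonal. Reading the off-diagonal entries as Dynkin edges (a single edge where a_ij = a_ji = -1; a double or triple edge where a_ij * a_ji = 2 or 3), the diagram is a chain of 7 nodes with a double edge at one end; the terminal node there is the unique short simple root (B_7). One simple-root ordering that puts it in standard form is (alpha_2, alpha_7, alpha_6, alpha_3, alpha_4, alpha_1, alpha_5). So the algebra is type B_7, i.e. so(15).

type B_7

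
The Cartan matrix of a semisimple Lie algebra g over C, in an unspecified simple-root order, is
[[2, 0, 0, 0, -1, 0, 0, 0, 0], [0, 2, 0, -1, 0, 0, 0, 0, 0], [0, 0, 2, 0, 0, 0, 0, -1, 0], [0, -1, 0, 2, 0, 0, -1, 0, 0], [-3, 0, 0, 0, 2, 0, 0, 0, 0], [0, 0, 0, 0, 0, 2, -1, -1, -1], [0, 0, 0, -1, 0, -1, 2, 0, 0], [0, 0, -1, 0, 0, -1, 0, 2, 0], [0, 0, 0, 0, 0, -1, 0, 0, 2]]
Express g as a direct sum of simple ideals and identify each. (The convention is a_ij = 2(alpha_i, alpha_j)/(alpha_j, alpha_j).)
The diagram associated to this matrix has two connected components: the simple roots {alpha_2, alpha_3, alpha_4, alpha_6, alpha_7, alpha_8, alpha_9} form a chain of 6 nodes with one extra node attached to the third node from one end (E_7), and {alpha_1, alpha_5} form two nodes joined by a triple edge (G_2). A semisimple Lie algebra decomposes uniquely as the direct sum of simple ideals, one per connected component of its Dynkin diagram, so g ≅ E_7 ⊕ G_2 (dimension 133 + 14 = 147).

E_7 + G_2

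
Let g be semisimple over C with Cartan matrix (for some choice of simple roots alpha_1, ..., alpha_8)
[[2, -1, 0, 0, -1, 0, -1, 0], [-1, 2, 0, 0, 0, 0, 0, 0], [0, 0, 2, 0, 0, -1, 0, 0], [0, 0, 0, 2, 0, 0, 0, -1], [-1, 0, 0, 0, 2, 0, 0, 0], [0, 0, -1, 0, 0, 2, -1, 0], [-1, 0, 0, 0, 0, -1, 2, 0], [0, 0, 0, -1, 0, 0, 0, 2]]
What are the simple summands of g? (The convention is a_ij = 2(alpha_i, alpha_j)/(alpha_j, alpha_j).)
A2 + D6

The diagram associated to this matrix has two connected components: the simple roots {alpha_4, alpha_8} form a chain of 2 nodes with single edges (A_2), and {alpha_1, alpha_2, alpha_3, alpha_5, alpha_6, alpha_7} form a chain of 4 nodes with a fork of two nodes at one end (D_6). A semisimple Lie algebra decomposes uniquely as the direct sum of simple ideals, one per connected component of its Dynkin diagram, so g ≅ A_2 ⊕ D_6 (dimension 8 + 66 = 74).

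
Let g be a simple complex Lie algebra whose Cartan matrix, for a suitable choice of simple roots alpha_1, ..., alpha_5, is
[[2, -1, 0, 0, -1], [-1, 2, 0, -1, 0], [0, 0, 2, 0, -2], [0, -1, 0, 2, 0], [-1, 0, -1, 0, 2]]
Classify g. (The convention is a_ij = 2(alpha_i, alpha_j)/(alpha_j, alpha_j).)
The matrix has rank 5 with 2's on the diagonal. Reading the off-diagonal entries as Dynkin edges (a single edge where a_ij = a_ji = -1; a double or triple edge where a_ij * a_ji = 2 or 3), the diagram is a chain of 5 nodes with a double edge at one end; the terminal node there is the unique long simple root (C_5). One simple-root ordering that puts it in standard form is (alpha_4, alpha_2, alpha_1, alpha_5, alpha_3). So the algebra is type C_5, i.e. sp(10).

C_5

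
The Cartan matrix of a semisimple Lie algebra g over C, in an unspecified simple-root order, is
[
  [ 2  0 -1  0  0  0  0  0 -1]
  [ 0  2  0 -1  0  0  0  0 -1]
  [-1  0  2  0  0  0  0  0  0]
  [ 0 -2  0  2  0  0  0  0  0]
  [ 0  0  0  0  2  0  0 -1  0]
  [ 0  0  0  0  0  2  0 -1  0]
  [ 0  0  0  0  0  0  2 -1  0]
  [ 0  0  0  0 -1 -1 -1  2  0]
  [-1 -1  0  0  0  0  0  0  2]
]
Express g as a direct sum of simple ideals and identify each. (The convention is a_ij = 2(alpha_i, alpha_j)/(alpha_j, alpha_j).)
The diagram associated to this matrix has two connected components: the simple roots {alpha_1, alpha_2, alpha_3, alpha_4, alpha_9} form a chain of 5 nodes with a double edge at one end; the terminal node there is the unique long simple root (C_5), and {alpha_5, alpha_6, alpha_7, alpha_8} form a chain of 2 nodes with a fork of two nodes at one end (D_4). A semisimple Lie algebra decomposes uniquely as the direct sum of simple ideals, one per connected component of its Dynkin diagram, so g ≅ C_5 ⊕ D_4 (dimension 55 + 28 = 83).

C_5 (sp(10)) + D_4 (so(8))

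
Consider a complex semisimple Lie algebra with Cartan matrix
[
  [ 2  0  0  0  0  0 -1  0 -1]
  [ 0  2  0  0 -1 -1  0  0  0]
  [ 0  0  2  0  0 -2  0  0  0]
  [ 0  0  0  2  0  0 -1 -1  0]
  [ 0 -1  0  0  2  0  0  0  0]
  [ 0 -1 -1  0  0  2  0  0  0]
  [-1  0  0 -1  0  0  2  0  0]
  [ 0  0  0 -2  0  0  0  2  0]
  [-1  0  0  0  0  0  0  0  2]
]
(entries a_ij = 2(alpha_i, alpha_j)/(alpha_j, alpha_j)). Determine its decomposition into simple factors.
C_4 ⊕ C_5

The diagram associated to this matrix has two connected components: the simple roots {alpha_2, alpha_3, alpha_5, alpha_6} form a chain of 4 nodes with a double edge at one end; the terminal node there is the unique long simple root (C_4), and {alpha_1, alpha_4, alpha_7, alpha_8, alpha_9} form a chain of 5 nodes with a double edge at one end; the terminal node there is the unique long simple root (C_5). A semisimple Lie algebra decomposes uniquely as the direct sum of simple ideals, one per connected component of its Dynkin diagram, so g ≅ C_4 ⊕ C_5 (dimension 36 + 55 = 91).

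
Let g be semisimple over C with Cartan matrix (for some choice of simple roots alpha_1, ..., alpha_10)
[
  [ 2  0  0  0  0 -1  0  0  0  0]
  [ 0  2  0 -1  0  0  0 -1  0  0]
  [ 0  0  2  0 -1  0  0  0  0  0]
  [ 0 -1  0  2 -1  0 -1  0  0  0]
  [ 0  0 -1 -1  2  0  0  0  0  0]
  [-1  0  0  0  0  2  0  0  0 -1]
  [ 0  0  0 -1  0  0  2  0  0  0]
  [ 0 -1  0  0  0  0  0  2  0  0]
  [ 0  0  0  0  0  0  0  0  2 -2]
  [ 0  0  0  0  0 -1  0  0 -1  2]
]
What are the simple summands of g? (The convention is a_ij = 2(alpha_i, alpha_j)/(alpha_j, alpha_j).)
C_4 (sp(8)) ⊕ E_6

The diagram associated to this matrix has two connected components: the simple roots {alpha_1, alpha_6, alpha_9, alpha_10} form a chain of 4 nodes with a double edge at one end; the terminal node there is the unique long simple root (C_4), and {alpha_2, alpha_3, alpha_4, alpha_5, alpha_7, alpha_8} form a chain of 5 nodes with one extra node attached to the third node from one end (E_6). A semisimple Lie algebra decomposes uniquely as the direct sum of simple ideals, one per connected component of its Dynkin diagram, so g ≅ C_4 ⊕ E_6 (dimension 36 + 78 = 114).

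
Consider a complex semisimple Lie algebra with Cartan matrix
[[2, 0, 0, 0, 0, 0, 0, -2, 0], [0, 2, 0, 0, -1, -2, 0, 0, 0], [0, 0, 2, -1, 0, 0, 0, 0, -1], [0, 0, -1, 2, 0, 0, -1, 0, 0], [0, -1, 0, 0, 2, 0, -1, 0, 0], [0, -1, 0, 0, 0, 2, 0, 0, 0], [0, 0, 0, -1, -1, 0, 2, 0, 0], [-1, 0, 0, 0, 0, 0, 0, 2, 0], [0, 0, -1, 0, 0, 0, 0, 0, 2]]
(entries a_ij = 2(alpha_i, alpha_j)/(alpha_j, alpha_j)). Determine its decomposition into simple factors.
The diagram associated to this matrix has two connected components: the simple roots {alpha_1, alpha_8} form a chain of 2 nodes with a double edge at one end; the terminal node there is the unique short simple root (B_2), and {alpha_2, alpha_3, alpha_4, alpha_5, alpha_6, alpha_7, alpha_9} form a chain of 7 nodes with a double edge at one end; the terminal node there is the unique short simple root (B_7). A semisimple Lie algebra decomposes uniquely as the direct sum of simple ideals, one per connected component of its Dynkin diagram, so g ≅ B_2 ⊕ B_7 (dimension 10 + 105 = 115).

B_2 (so(5)) ⊕ B_7 (so(15))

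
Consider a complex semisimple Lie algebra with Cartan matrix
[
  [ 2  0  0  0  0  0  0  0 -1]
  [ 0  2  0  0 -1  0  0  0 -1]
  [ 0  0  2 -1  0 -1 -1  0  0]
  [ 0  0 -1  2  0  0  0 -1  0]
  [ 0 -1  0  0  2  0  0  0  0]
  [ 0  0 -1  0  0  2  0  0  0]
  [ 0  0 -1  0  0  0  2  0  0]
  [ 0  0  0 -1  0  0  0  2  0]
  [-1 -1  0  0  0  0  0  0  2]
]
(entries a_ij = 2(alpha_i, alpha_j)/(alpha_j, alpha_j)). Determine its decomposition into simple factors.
A_4 ⊕ D_5

The diagram associated to this matrix has two connected components: the simple roots {alpha_1, alpha_2, alpha_5, alpha_9} form a chain of 4 nodes with single edges (A_4), and {alpha_3, alpha_4, alpha_6, alpha_7, alpha_8} form a chain of 3 nodes with a fork of two nodes at one end (D_5). A semisimple Lie algebra decomposes uniquely as the direct sum of simple ideals, one per connected component of its Dynkin diagram, so g ≅ A_4 ⊕ D_5 (dimension 24 + 45 = 69).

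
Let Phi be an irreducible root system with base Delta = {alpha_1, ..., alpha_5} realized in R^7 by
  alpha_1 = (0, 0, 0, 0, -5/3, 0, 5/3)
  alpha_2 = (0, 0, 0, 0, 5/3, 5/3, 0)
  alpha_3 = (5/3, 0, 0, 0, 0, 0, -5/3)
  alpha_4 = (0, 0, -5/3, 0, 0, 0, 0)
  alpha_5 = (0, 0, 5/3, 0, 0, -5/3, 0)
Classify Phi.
type B_5

Compute the Cartan integers a_ij = 2(alpha_i, alpha_j)/(alpha_j, alpha_j); the resulting 5x5 Cartan matrix is
[[2, -1, -1, 0, 0], [-1, 2, 0, 0, -1], [-1, 0, 2, 0, 0], [0, 0, 0, 2, -1], [0, -1, 0, -2, 2]].
The roots have two lengths (squared-length ratio 2:1); the short ones are alpha_{4}. The associated Dynkin diagram is a chain of 5 nodes with a double edge at one end; the terminal node there is the unique short simple root (B_5), so the type is B_5 (the algebra so(11)).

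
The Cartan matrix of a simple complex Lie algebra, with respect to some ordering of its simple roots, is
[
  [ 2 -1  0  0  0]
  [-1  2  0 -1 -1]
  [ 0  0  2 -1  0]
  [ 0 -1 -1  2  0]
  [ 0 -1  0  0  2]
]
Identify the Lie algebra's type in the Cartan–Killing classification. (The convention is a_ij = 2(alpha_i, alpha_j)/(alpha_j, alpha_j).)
The matrix has rank 5 with 2's on the diagonal. Reading the off-diagonal entries as Dynkin edges (a single edge where a_ij = a_ji = -1; a double or triple edge where a_ij * a_ji = 2 or 3), the diagram is a chain of 3 nodes with a fork of two nodes at one end (D_5). One simple-root ordering that puts it in standard form is (alpha_3, alpha_4, alpha_2, alpha_5, alpha_1). So the algebra is type D_5, i.e. so(10).

D5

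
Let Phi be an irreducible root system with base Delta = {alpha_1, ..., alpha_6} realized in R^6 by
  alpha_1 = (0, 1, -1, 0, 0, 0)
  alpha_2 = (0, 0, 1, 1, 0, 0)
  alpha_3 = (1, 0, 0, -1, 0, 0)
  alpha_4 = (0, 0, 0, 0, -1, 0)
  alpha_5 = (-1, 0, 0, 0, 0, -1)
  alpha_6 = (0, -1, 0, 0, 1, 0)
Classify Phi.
Compute the Cartan integers a_ij = 2(alpha_i, alpha_j)/(alpha_j, alpha_j); the resulting 6x6 Cartan matrix is
[[2, -1, 0, 0, 0, -1], [-1, 2, -1, 0, 0, 0], [0, -1, 2, 0, -1, 0], [0, 0, 0, 2, 0, -1], [0, 0, -1, 0, 2, 0], [-1, 0, 0, -2, 0, 2]].
The roots have two lengths (squared-length ratio 2:1); the short ones are alpha_{4}. The associated Dynkin diagram is a chain of 6 nodes with a double edge at one end; the terminal node there is the unique short simple root (B_6), so the type is B_6 (the algebra so(13)).

B_6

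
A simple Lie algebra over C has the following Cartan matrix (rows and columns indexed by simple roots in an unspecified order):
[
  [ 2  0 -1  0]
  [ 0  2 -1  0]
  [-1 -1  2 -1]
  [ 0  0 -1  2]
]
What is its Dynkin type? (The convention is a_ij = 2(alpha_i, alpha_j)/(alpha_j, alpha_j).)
D4

The matrix has rank 4 with 2's on the diagonal. Reading the off-diagonal entries as Dynkin edges (a single edge where a_ij = a_ji = -1; a double or triple edge where a_ij * a_ji = 2 or 3), the diagram is a chain of 2 nodes with a fork of two nodes at one end (D_4). One simple-root ordering that puts it in standard form is (alpha_4, alpha_3, alpha_2, alpha_1). So the algebra is type D_4, i.e. so(8).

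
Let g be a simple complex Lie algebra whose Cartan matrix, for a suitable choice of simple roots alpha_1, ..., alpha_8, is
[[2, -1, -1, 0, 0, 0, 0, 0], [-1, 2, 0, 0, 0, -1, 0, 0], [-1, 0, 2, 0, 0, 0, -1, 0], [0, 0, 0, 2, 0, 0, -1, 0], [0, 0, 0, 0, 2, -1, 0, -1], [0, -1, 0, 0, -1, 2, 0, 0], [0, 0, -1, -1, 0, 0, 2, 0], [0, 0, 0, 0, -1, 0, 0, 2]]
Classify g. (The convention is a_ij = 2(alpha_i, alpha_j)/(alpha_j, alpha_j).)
The matrix has rank 8 with 2's on the diagonal. Reading the off-diagonal entries as Dynkin edges (a single edge where a_ij = a_ji = -1; a double or triple edge where a_ij * a_ji = 2 or 3), the diagram is a chain of 8 nodes with single edges (A_8). One simple-root ordering that puts it in standard form is (alpha_8, alpha_5, alpha_6, alpha_2, alpha_1, alpha_3, alpha_7, alpha_4). So the algebra is type A_8, i.e. sl(9).

A_8 (sl(9))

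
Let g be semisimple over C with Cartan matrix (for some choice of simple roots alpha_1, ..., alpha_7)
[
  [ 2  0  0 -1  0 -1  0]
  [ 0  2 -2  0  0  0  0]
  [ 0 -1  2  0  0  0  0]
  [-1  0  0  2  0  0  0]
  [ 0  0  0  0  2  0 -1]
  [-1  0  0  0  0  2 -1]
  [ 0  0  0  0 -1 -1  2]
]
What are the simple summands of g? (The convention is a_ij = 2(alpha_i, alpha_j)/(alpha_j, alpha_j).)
A_5 + B_2

The diagram associated to this matrix has two connected components: the simple roots {alpha_1, alpha_4, alpha_5, alpha_6, alpha_7} form a chain of 5 nodes with single edges (A_5), and {alpha_2, alpha_3} form a chain of 2 nodes with a double edge at one end; the terminal node there is the unique short simple root (B_2). A semisimple Lie algebra decomposes uniquely as the direct sum of simple ideals, one per connected component of its Dynkin diagram, so g ≅ A_5 ⊕ B_2 (dimension 35 + 10 = 45).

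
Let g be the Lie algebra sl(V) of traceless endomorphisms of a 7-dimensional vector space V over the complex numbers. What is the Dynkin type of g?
A_6 (sl(7))

This is sl(7), which has dimension 7^2 - 1 = 48 and rank 7 - 1 = 6 (a Cartan subalgebra is the diagonal traceless matrices). In the classification of classical Lie algebras, the special linear algebra sl(n+1) has type A_n; here n = 6, so the Dynkin diagram is a chain of 6 nodes with single edges (A_6). Hence the type is A_6.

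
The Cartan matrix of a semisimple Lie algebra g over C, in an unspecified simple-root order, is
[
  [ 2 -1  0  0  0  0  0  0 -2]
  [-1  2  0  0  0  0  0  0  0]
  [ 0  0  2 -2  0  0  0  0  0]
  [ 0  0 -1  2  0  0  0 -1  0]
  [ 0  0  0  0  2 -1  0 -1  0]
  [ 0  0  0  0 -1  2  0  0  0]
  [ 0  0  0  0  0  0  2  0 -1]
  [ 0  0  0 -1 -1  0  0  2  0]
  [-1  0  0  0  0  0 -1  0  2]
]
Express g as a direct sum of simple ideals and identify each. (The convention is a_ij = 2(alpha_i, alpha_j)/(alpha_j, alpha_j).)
C_5 (sp(10)) + F_4

The diagram associated to this matrix has two connected components: the simple roots {alpha_3, alpha_4, alpha_5, alpha_6, alpha_8} form a chain of 5 nodes with a double edge at one end; the terminal node there is the unique long simple root (C_5), and {alpha_1, alpha_2, alpha_7, alpha_9} form a chain of 4 nodes with a double edge between the middle two (F_4). A semisimple Lie algebra decomposes uniquely as the direct sum of simple ideals, one per connected component of its Dynkin diagram, so g ≅ C_5 ⊕ F_4 (dimension 55 + 52 = 107).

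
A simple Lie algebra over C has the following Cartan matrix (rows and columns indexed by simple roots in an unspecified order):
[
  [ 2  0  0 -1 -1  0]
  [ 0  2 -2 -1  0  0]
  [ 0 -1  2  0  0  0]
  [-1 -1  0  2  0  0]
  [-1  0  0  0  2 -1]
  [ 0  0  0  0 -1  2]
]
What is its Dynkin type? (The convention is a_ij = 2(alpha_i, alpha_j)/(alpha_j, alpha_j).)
The matrix has rank 6 with 2's on the diagonal. Reading the off-diagonal entries as Dynkin edges (a single edge where a_ij = a_ji = -1; a double or triple edge where a_ij * a_ji = 2 or 3), the diagram is a chain of 6 nodes with a double edge at one end; the terminal node there is the unique short simple root (B_6). One simple-root ordering that puts it in standard form is (alpha_6, alpha_5, alpha_1, alpha_4, alpha_2, alpha_3). So the algebra is type B_6, i.e. so(13).

B_6 (so(13))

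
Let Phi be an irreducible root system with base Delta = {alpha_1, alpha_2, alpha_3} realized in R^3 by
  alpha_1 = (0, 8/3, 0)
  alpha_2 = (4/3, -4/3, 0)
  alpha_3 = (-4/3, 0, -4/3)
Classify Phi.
C_3

Compute the Cartan integers a_ij = 2(alpha_i, alpha_j)/(alpha_j, alpha_j); the resulting 3x3 Cartan matrix is
[[2, -2, 0], [-1, 2, -1], [0, -1, 2]].
The roots have two lengths (squared-length ratio 2:1); the short ones are alpha_{2,3}. The associated Dynkin diagram is a chain of 3 nodes with a double edge at one end; the terminal node there is the unique long simple root (C_3), so the type is C_3 (the algebra sp(6)).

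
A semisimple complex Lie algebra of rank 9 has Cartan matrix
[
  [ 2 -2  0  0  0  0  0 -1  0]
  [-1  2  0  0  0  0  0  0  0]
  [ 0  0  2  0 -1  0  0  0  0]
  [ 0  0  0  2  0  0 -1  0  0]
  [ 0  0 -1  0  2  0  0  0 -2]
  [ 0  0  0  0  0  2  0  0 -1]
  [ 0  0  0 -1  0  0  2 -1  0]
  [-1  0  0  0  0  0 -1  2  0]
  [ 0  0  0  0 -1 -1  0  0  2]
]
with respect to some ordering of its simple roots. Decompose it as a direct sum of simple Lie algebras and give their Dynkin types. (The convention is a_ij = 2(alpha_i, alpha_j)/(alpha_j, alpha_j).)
The diagram associated to this matrix has two connected components: the simple roots {alpha_1, alpha_2, alpha_4, alpha_7, alpha_8} form a chain of 5 nodes with a double edge at one end; the terminal node there is the unique short simple root (B_5), and {alpha_3, alpha_5, alpha_6, alpha_9} form a chain of 4 nodes with a double edge between the middle two (F_4). A semisimple Lie algebra decomposes uniquely as the direct sum of simple ideals, one per connected component of its Dynkin diagram, so g ≅ B_5 ⊕ F_4 (dimension 55 + 52 = 107).

B5 ⊕ F4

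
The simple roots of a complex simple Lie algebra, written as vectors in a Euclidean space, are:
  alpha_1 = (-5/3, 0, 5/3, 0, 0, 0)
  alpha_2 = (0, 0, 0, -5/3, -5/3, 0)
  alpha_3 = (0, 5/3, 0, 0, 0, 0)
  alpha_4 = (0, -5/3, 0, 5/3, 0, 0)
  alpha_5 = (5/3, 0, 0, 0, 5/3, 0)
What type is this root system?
type B_5

Compute the Cartan integers a_ij = 2(alpha_i, alpha_j)/(alpha_j, alpha_j); the resulting 5x5 Cartan matrix is
[[2, 0, 0, 0, -1], [0, 2, 0, -1, -1], [0, 0, 2, -1, 0], [0, -1, -2, 2, 0], [-1, -1, 0, 0, 2]].
The roots have two lengths (squared-length ratio 2:1); the short ones are alpha_{3}. The associated Dynkin diagram is a chain of 5 nodes with a double edge at one end; the terminal node there is the unique short simple root (B_5), so the type is B_5 (the algebra so(11)).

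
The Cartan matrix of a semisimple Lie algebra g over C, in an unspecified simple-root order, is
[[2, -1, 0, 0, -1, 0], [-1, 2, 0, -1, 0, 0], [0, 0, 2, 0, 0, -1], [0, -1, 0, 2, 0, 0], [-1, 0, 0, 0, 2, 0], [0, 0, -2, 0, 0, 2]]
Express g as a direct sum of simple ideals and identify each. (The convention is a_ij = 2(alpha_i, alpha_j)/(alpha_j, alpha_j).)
The diagram associated to this matrix has two connected components: the simple roots {alpha_1, alpha_2, alpha_4, alpha_5} form a chain of 4 nodes with single edges (A_4), and {alpha_3, alpha_6} form a chain of 2 nodes with a double edge at one end; the terminal node there is the unique short simple root (B_2). A semisimple Lie algebra decomposes uniquely as the direct sum of simple ideals, one per connected component of its Dynkin diagram, so g ≅ A_4 ⊕ B_2 (dimension 24 + 10 = 34).

A4 + B2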